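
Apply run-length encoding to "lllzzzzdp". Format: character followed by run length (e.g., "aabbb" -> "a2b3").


Input: 'lllzzzzdp'
Operation: identify consecutive runs
Runs: 'lll' -> l3, 'zzzz' -> z4, 'd' -> d1, 'p' -> p1
Encoded: l3z4d1p1


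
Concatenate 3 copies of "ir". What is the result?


Input string: 'ir'
Operation: repeat 3 times
Concatenation: 'ir' + 'ir' + 'ir'
Result: iririr


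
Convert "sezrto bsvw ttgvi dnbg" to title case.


Input string: 'sezrto bsvw ttgvi dnbg'
Operation: capitalize first letter of each word
Word transformations: 'sezrto'->'Sezrto', 'bsvw'->'Bsvw', 'ttgvi'->'Ttgvi', 'dnbg'->'Dnbg'
Result: Sezrto Bsvw Ttgvi Dnbg


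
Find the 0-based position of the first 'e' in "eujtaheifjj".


Input string: 'eujtaheifjj'
Target: 'e'
Scanning left to right: s[0]='e'
First match at index: 0


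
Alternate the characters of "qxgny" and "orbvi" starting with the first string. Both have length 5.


String 1: 'qxgny'
String 2: 'orbvi'
Operation: alternate characters
Pairs: 'q'+'o', 'x'+'r', 'g'+'b', 'n'+'v', 'y'+'i'
Result: qoxrgbnvyi


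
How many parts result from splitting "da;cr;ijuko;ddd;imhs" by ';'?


Input string: 'da;cr;ijuko;ddd;imhs'
Delimiter: ';'
Split result: 'da', 'cr', 'ijuko', 'ddd', 'imhs'
Number of parts: 5


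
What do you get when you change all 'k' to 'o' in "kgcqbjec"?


Input string: 'kgcqbjec'
Operation: replace 'k' with 'o'
Positions of 'k': 0
After replacement: ogcqbjec


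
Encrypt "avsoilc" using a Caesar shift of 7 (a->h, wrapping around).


Input: 'avsoilc', shift = 7
Operation: for each letter, (position + 7) mod 26
Mapping: 'a'(0+7=7)->'h', 'v'(21+7=28, 28 mod 26=2)->'c', 's'(18+7=25)->'z', 'o'(14+7=21)->'v', 'i'(8+7=15)->'p', 'l'(11+7=18)->'s', 'c'(2+7=9)->'j'
Result: hczvpsj


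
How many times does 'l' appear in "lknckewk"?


Input string: 'lknckewk'
Target character: 'l'
Scan each position: s[0]='l'
Matches found at indices: 0
Total: 1


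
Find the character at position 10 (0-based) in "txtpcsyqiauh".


Input string: 'txtpcsyqiauh'
Operation: get character at index 10
Index mapping: s[0]='t', s[1]='x', s[2]='t', s[3]='p', s[4]='c', s[5]='s', s[6]='y', s[7]='q', s[8]='i', s[9]='a', s[10]='u'
Result: 'u'


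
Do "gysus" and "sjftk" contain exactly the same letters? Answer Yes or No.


String 1: 'gysus' -> sorted: 'gssuy'
String 2: 'sjftk' -> sorted: 'fjkst'
Compare sorted forms: 'gssuy' != 'fjkst'
Anagram: No


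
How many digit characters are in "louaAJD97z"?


Input string: 'louaAJD97z'
Operation: count digit characters (0-9)
Scan: 'l', 'o', 'u', 'a', 'A', 'J', 'D', '9'(digit), '7'(digit), 'z'
Digits found: 2
Result: 2


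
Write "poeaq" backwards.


Input string: 'poeaq'
Operation: reverse character order
Original order: 'p' -> 'o' -> 'e' -> 'a' -> 'q'
Reversed order: 'q' -> 'a' -> 'e' -> 'o' -> 'p'
Result: qaeop


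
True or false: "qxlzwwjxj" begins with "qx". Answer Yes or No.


Input string: 'qxlzwwjxj'
Prefix to check: 'qx'
First 2 characters of input: 'qx'
Match: True
Result: Yes


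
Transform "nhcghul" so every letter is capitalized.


Input string: 'nhcghul'
Operation: convert each letter to uppercase
Mapping: 'n'->'N', 'h'->'H', 'c'->'C', 'g'->'G', 'h'->'H', 'u'->'U', 'l'->'L'
Result: NHCGHUL


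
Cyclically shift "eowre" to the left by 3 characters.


Input: 'eowre', shift = 3
Operation: split at index 3 and swap parts
Front part s[0:3] = 'eow'
Back part s[3:] = 're'
Rotated = back + front = 're' + 'eow'
Result: reeow


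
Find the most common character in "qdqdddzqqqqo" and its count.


Input: 'qdqdddzqqqqo'
Operation: tally each character
Counts: 'd':4, 'o':1, 'q':6, 'z':1
Maximum: 'q' appears 6 times


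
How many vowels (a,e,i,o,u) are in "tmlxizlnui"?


Input string: 'tmlxizlnui'
Operation: count vowels (a, e, i, o, u)
Scan: s[0]='t', s[1]='m', s[2]='l', s[3]='x', s[4]='i' (vowel), s[5]='z', s[6]='l', s[7]='n', s[8]='u' (vowel), s[9]='i' (vowel)
Vowels found: 3
Result: 3


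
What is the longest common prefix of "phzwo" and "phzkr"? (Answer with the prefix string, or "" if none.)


String 1: 'phzwo'
String 2: 'phzkr'
Compare position by position:
pos 0: 'p' vs 'p' match
pos 1: 'h' vs 'h' match
pos 2: 'z' vs 'z' match
pos 3: 'w' vs 'k' differ -> stop
Longest common prefix: "phz" (length 3)


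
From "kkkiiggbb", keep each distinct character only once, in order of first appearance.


Input: 'kkkiiggbb'
Operation: keep first occurrence of each character
Scan: s[0]='k' new -> keep; s[1]='k' seen -> skip; s[2]='k' seen -> skip; s[3]='i' new -> keep; s[4]='i' seen -> skip; s[5]='g' new -> keep; s[6]='g' seen -> skip; s[7]='b' new -> keep; s[8]='b' seen -> skip
Result: kigb


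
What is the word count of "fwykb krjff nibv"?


Input string: 'fwykb krjff nibv'
Operation: split by spaces
Words found: 'fwykb', 'krjff', 'nibv'
Word count: 3


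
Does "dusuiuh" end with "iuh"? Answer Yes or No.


Input string: 'dusuiuh'
Suffix to check: 'iuh'
Last 3 characters of input: 'iuh'
Match: True
Result: Yes


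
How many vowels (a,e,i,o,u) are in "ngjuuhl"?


Input string: 'ngjuuhl'
Operation: count vowels (a, e, i, o, u)
Scan: s[0]='n', s[1]='g', s[2]='j', s[3]='u' (vowel), s[4]='u' (vowel), s[5]='h', s[6]='l'
Vowels found: 2
Result: 2


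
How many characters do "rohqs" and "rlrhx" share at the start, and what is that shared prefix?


String 1: 'rohqs'
String 2: 'rlrhx'
Compare position by position:
pos 0: 'r' vs 'r' match
pos 1: 'o' vs 'l' differ -> stop
Longest common prefix: "r" (length 1)


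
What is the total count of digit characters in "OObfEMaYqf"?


Input string: 'OObfEMaYqf'
Operation: count digit characters (0-9)
Scan: 'O', 'O', 'b', 'f', 'E', 'M', 'a', 'Y', 'q', 'f'
Digits found: 0
Result: 0


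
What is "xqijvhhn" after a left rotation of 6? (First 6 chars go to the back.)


Input: 'xqijvhhn', shift = 6
Operation: split at index 6 and swap parts
Front part s[0:6] = 'xqijvh'
Back part s[6:] = 'hn'
Rotated = back + front = 'hn' + 'xqijvh'
Result: hnxqijvh


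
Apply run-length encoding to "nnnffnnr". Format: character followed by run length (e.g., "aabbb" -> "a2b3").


Input: 'nnnffnnr'
Operation: identify consecutive runs
Runs: 'nnn' -> n3, 'ff' -> f2, 'nn' -> n2, 'r' -> r1
Encoded: n3f2n2r1


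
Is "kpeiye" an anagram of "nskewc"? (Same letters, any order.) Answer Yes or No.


String 1: 'nskewc' -> sorted: 'ceknsw'
String 2: 'kpeiye' -> sorted: 'eeikpy'
Compare sorted forms: 'ceknsw' != 'eeikpy'
Anagram: No


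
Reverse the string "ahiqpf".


Input string: 'ahiqpf'
Operation: reverse character order
Original order: 'a' -> 'h' -> 'i' -> 'q' -> 'p' -> 'f'
Reversed order: 'f' -> 'p' -> 'q' -> 'i' -> 'h' -> 'a'
Result: fpqiha


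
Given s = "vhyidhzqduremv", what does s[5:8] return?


Input string: 'vhyidhzqduremv'
Operation: slice [5:8]
Extract characters: s[5]='h', s[6]='z', s[7]='q'
Result: hzq


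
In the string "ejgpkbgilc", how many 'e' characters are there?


Input string: 'ejgpkbgilc'
Target character: 'e'
Scan each position: s[0]='e'
Matches found at indices: 0
Total: 1


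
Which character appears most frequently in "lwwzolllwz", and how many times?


Input: 'lwwzolllwz'
Operation: tally each character
Counts: 'l':4, 'o':1, 'w':3, 'z':2
Maximum: 'l' appears 4 times


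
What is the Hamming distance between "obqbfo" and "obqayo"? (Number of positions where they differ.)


String 1: 'obqbfo'
String 2: 'obqayo'
Compare each position: pos 0: 'o'=='o', pos 1: 'b'=='b', pos 2: 'q'=='q', pos 3: 'b'!='a', pos 4: 'f'!='y', pos 5: 'o'=='o'
Differing positions: 2
Hamming distance: 2


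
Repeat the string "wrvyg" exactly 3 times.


Input string: 'wrvyg'
Operation: repeat 3 times
Concatenation: 'wrvyg' + 'wrvyg' + 'wrvyg'
Result: wrvygwrvygwrvyg


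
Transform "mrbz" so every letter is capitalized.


Input string: 'mrbz'
Operation: convert each letter to uppercase
Mapping: 'm'->'M', 'r'->'R', 'b'->'B', 'z'->'Z'
Result: MRBZ


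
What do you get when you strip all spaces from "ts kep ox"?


Input string: 'ts kep ox'
Operation: remove all spaces
Words: 'ts', 'kep', 'ox'
Join without spaces: tskepox


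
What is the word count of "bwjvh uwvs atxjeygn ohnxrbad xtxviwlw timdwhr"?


Input string: 'bwjvh uwvs atxjeygn ohnxrbad xtxviwlw timdwhr'
Operation: split by spaces
Words found: 'bwjvh', 'uwvs', 'atxjeygn', 'ohnxrbad', 'xtxviwlw', 'timdwhr'
Word count: 6


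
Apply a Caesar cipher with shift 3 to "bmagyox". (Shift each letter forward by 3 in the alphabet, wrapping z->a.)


Input: 'bmagyox', shift = 3
Operation: for each letter, (position + 3) mod 26
Mapping: 'b'(1+3=4)->'e', 'm'(12+3=15)->'p', 'a'(0+3=3)->'d', 'g'(6+3=9)->'j', 'y'(24+3=27, 27 mod 26=1)->'b', 'o'(14+3=17)->'r', 'x'(23+3=26, 26 mod 26=0)->'a'
Result: epdjbra


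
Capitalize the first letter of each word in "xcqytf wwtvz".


Input string: 'xcqytf wwtvz'
Operation: capitalize first letter of each word
Word transformations: 'xcqytf'->'Xcqytf', 'wwtvz'->'Wwtvz'
Result: Xcqytf Wwtvz


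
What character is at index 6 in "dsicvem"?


Input string: 'dsicvem'
Operation: get character at index 6
Index mapping: s[0]='d', s[1]='s', s[2]='i', s[3]='c', s[4]='v', s[5]='e', s[6]='m'
Result: 'm'


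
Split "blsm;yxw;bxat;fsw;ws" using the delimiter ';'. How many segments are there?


Input string: 'blsm;yxw;bxat;fsw;ws'
Delimiter: ';'
Split result: 'blsm', 'yxw', 'bxat', 'fsw', 'ws'
Number of parts: 5


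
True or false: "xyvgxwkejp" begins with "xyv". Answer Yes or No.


Input string: 'xyvgxwkejp'
Prefix to check: 'xyv'
First 3 characters of input: 'xyv'
Match: True
Result: Yes


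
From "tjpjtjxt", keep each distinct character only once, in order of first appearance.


Input: 'tjpjtjxt'
Operation: keep first occurrence of each character
Scan: s[0]='t' new -> keep; s[1]='j' new -> keep; s[2]='p' new -> keep; s[3]='j' seen -> skip; s[4]='t' seen -> skip; s[5]='j' seen -> skip; s[6]='x' new -> keep; s[7]='t' seen -> skip
Result: tjpx


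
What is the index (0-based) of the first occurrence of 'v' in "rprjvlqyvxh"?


Input string: 'rprjvlqyvxh'
Target: 'v'
Scanning left to right: s[0]='r', s[1]='p', s[2]='r', s[3]='j', s[4]='v'
First match at index: 4


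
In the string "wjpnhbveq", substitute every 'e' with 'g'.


Input string: 'wjpnhbveq'
Operation: replace 'e' with 'g'
Positions of 'e': 7
After replacement: wjpnhbvgq


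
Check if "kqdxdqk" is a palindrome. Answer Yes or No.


Input string: 'kqdxdqk'
Reversed: 'kqdxdqk'
Compare pairs: s[0]='k' vs s[6]='k' (match), s[1]='q' vs s[5]='q' (match), s[2]='d' vs s[4]='d' (match)
Palindrome: Yes


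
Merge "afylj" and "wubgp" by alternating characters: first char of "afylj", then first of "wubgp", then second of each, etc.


String 1: 'afylj'
String 2: 'wubgp'
Operation: alternate characters
Pairs: 'a'+'w', 'f'+'u', 'y'+'b', 'l'+'g', 'j'+'p'
Result: awfuyblgjp


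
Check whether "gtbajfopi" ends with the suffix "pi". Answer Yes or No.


Input string: 'gtbajfopi'
Suffix to check: 'pi'
Last 2 characters of input: 'pi'
Match: True
Result: Yes


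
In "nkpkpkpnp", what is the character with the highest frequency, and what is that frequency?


Input: 'nkpkpkpnp'
Operation: tally each character
Counts: 'k':3, 'n':2, 'p':4
Maximum: 'p' appears 4 times


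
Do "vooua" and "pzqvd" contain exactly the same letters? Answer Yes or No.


String 1: 'vooua' -> sorted: 'aoouv'
String 2: 'pzqvd' -> sorted: 'dpqvz'
Compare sorted forms: 'aoouv' != 'dpqvz'
Anagram: No


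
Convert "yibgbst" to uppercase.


Input string: 'yibgbst'
Operation: convert each letter to uppercase
Mapping: 'y'->'Y', 'i'->'I', 'b'->'B', 'g'->'G', 'b'->'B', 's'->'S', 't'->'T'
Result: YIBGBST


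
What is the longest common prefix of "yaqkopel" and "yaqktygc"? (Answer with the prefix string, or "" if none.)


String 1: 'yaqkopel'
String 2: 'yaqktygc'
Compare position by position:
pos 0: 'y' vs 'y' match
pos 1: 'a' vs 'a' match
pos 2: 'q' vs 'q' match
pos 3: 'k' vs 'k' match
pos 4: 'o' vs 't' differ -> stop
Longest common prefix: "yaqk" (length 4)


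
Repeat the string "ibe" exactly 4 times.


Input string: 'ibe'
Operation: repeat 4 times
Concatenation: 'ibe' + 'ibe' + 'ibe' + 'ibe'
Result: ibeibeibeibe


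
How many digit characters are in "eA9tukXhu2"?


Input string: 'eA9tukXhu2'
Operation: count digit characters (0-9)
Scan: 'e', 'A', '9'(digit), 't', 'u', 'k', 'X', 'h', 'u', '2'(digit)
Digits found: 2
Result: 2


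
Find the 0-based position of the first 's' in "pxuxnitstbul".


Input string: 'pxuxnitstbul'
Target: 's'
Scanning left to right: s[0]='p', s[1]='x', s[2]='u', s[3]='x', s[4]='n', s[5]='i', s[6]='t', s[7]='s'
First match at index: 7


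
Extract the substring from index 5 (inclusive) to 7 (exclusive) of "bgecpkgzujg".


Input string: 'bgecpkgzujg'
Operation: slice [5:7]
Extract characters: s[5]='k', s[6]='g'
Result: kg


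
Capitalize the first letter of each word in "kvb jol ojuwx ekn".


Input string: 'kvb jol ojuwx ekn'
Operation: capitalize first letter of each word
Word transformations: 'kvb'->'Kvb', 'jol'->'Jol', 'ojuwx'->'Ojuwx', 'ekn'->'Ekn'
Result: Kvb Jol Ojuwx Ekn


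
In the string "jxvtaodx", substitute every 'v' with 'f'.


Input string: 'jxvtaodx'
Operation: replace 'v' with 'f'
Positions of 'v': 2
After replacement: jxftaodx


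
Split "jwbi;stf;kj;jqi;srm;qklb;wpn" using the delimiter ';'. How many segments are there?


Input string: 'jwbi;stf;kj;jqi;srm;qklb;wpn'
Delimiter: ';'
Split result: 'jwbi', 'stf', 'kj', 'jqi', 'srm', 'qklb', 'wpn'
Number of parts: 7


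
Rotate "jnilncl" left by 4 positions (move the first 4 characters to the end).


Input: 'jnilncl', shift = 4
Operation: split at index 4 and swap parts
Front part s[0:4] = 'jnil'
Back part s[4:] = 'ncl'
Rotated = back + front = 'ncl' + 'jnil'
Result: ncljnil


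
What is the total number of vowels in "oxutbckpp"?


Input string: 'oxutbckpp'
Operation: count vowels (a, e, i, o, u)
Scan: s[0]='o' (vowel), s[1]='x', s[2]='u' (vowel), s[3]='t', s[4]='b', s[5]='c', s[6]='k', s[7]='p', s[8]='p'
Vowels found: 2
Result: 2


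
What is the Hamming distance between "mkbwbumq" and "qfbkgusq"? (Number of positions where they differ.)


String 1: 'mkbwbumq'
String 2: 'qfbkgusq'
Compare each position: pos 0: 'm'!='q', pos 1: 'k'!='f', pos 2: 'b'=='b', pos 3: 'w'!='k', pos 4: 'b'!='g', pos 5: 'u'=='u', pos 6: 'm'!='s', pos 7: 'q'=='q'
Differing positions: 5
Hamming distance: 5


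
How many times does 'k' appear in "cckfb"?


Input string: 'cckfb'
Target character: 'k'
Scan each position: s[2]='k'
Matches found at indices: 2
Total: 1


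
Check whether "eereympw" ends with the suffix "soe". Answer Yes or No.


Input string: 'eereympw'
Suffix to check: 'soe'
Last 3 characters of input: 'mpw'
Match: False
Result: No


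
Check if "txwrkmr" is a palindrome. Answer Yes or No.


Input string: 'txwrkmr'
Reversed: 'rmkrwxt'
Compare pairs: s[0]='t' vs s[6]='r' (mismatch), s[1]='x' vs s[5]='m' (mismatch), s[2]='w' vs s[4]='k' (mismatch)
Palindrome: No


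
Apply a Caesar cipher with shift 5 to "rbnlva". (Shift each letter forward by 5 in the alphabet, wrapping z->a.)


Input: 'rbnlva', shift = 5
Operation: for each letter, (position + 5) mod 26
Mapping: 'r'(17+5=22)->'w', 'b'(1+5=6)->'g', 'n'(13+5=18)->'s', 'l'(11+5=16)->'q', 'v'(21+5=26, 26 mod 26=0)->'a', 'a'(0+5=5)->'f'
Result: wgsqaf


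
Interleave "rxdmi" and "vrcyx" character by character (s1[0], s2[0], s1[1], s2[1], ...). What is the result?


String 1: 'rxdmi'
String 2: 'vrcyx'
Operation: alternate characters
Pairs: 'r'+'v', 'x'+'r', 'd'+'c', 'm'+'y', 'i'+'x'
Result: rvxrdcmyix


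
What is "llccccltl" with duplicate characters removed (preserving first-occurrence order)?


Input: 'llccccltl'
Operation: keep first occurrence of each character
Scan: s[0]='l' new -> keep; s[1]='l' seen -> skip; s[2]='c' new -> keep; s[3]='c' seen -> skip; s[4]='c' seen -> skip; s[5]='c' seen -> skip; s[6]='l' seen -> skip; s[7]='t' new -> keep; s[8]='l' seen -> skip
Result: lct


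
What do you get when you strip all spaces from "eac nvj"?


Input string: 'eac nvj'
Operation: remove all spaces
Words: 'eac', 'nvj'
Join without spaces: eacnvj


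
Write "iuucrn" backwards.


Input string: 'iuucrn'
Operation: reverse character order
Original order: 'i' -> 'u' -> 'u' -> 'c' -> 'r' -> 'n'
Reversed order: 'n' -> 'r' -> 'c' -> 'u' -> 'u' -> 'i'
Result: nrcuui


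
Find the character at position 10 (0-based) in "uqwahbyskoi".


Input string: 'uqwahbyskoi'
Operation: get character at index 10
Index mapping: s[0]='u', s[1]='q', s[2]='w', s[3]='a', s[4]='h', s[5]='b', s[6]='y', s[7]='s', s[8]='k', s[9]='o', s[10]='i'
Result: 'i'


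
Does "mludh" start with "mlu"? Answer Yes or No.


Input string: 'mludh'
Prefix to check: 'mlu'
First 3 characters of input: 'mlu'
Match: True
Result: Yes


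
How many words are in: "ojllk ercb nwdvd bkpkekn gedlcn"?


Input string: 'ojllk ercb nwdvd bkpkekn gedlcn'
Operation: split by spaces
Words found: 'ojllk', 'ercb', 'nwdvd', 'bkpkekn', 'gedlcn'
Word count: 5


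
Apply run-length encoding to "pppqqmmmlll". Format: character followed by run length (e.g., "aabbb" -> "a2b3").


Input: 'pppqqmmmlll'
Operation: identify consecutive runs
Runs: 'ppp' -> p3, 'qq' -> q2, 'mmm' -> m3, 'lll' -> l3
Encoded: p3q2m3l3


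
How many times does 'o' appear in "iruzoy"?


Input string: 'iruzoy'
Target character: 'o'
Scan each position: s[4]='o'
Matches found at indices: 4
Total: 1


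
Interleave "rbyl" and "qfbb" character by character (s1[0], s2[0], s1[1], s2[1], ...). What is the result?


String 1: 'rbyl'
String 2: 'qfbb'
Operation: alternate characters
Pairs: 'r'+'q', 'b'+'f', 'y'+'b', 'l'+'b'
Result: rqbfyblb


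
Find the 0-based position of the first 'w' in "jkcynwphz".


Input string: 'jkcynwphz'
Target: 'w'
Scanning left to right: s[0]='j', s[1]='k', s[2]='c', s[3]='y', s[4]='n', s[5]='w'
First match at index: 5


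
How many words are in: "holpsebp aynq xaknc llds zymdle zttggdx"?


Input string: 'holpsebp aynq xaknc llds zymdle zttggdx'
Operation: split by spaces
Words found: 'holpsebp', 'aynq', 'xaknc', 'llds', 'zymdle', 'zttggdx'
Word count: 6


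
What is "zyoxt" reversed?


Input string: 'zyoxt'
Operation: reverse character order
Original order: 'z' -> 'y' -> 'o' -> 'x' -> 't'
Reversed order: 't' -> 'x' -> 'o' -> 'y' -> 'z'
Result: txoyz


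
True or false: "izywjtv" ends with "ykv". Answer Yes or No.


Input string: 'izywjtv'
Suffix to check: 'ykv'
Last 3 characters of input: 'jtv'
Match: False
Result: No


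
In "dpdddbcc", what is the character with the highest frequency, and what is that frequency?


Input: 'dpdddbcc'
Operation: tally each character
Counts: 'b':1, 'c':2, 'd':4, 'p':1
Maximum: 'd' appears 4 times


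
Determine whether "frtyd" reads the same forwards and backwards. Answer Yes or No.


Input string: 'frtyd'
Reversed: 'dytrf'
Compare pairs: s[0]='f' vs s[4]='d' (mismatch), s[1]='r' vs s[3]='y' (mismatch)
Palindrome: No


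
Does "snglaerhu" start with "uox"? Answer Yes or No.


Input string: 'snglaerhu'
Prefix to check: 'uox'
First 3 characters of input: 'sng'
Match: False
Result: No


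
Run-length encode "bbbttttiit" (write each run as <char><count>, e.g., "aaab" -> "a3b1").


Input: 'bbbttttiit'
Operation: identify consecutive runs
Runs: 'bbb' -> b3, 'tttt' -> t4, 'ii' -> i2, 't' -> t1
Encoded: b3t4i2t1


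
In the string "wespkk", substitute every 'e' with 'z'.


Input string: 'wespkk'
Operation: replace 'e' with 'z'
Positions of 'e': 1
After replacement: wzspkk


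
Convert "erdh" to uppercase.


Input string: 'erdh'
Operation: convert each letter to uppercase
Mapping: 'e'->'E', 'r'->'R', 'd'->'D', 'h'->'H'
Result: ERDH


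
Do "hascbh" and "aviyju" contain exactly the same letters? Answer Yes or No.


String 1: 'hascbh' -> sorted: 'abchhs'
String 2: 'aviyju' -> sorted: 'aijuvy'
Compare sorted forms: 'abchhs' != 'aijuvy'
Anagram: No


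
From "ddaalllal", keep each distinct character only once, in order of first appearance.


Input: 'ddaalllal'
Operation: keep first occurrence of each character
Scan: s[0]='d' new -> keep; s[1]='d' seen -> skip; s[2]='a' new -> keep; s[3]='a' seen -> skip; s[4]='l' new -> keep; s[5]='l' seen -> skip; s[6]='l' seen -> skip; s[7]='a' seen -> skip; s[8]='l' seen -> skip
Result: dal


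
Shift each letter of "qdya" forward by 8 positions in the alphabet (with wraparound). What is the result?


Input: 'qdya', shift = 8
Operation: for each letter, (position + 8) mod 26
Mapping: 'q'(16+8=24)->'y', 'd'(3+8=11)->'l', 'y'(24+8=32, 32 mod 26=6)->'g', 'a'(0+8=8)->'i'
Result: ylgi


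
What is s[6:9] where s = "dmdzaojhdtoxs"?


Input string: 'dmdzaojhdtoxs'
Operation: slice [6:9]
Extract characters: s[6]='j', s[7]='h', s[8]='d'
Result: jhd


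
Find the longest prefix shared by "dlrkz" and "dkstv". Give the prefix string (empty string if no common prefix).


String 1: 'dlrkz'
String 2: 'dkstv'
Compare position by position:
pos 0: 'd' vs 'd' match
pos 1: 'l' vs 'k' differ -> stop
Longest common prefix: "d" (length 1)


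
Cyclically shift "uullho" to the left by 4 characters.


Input: 'uullho', shift = 4
Operation: split at index 4 and swap parts
Front part s[0:4] = 'uull'
Back part s[4:] = 'ho'
Rotated = back + front = 'ho' + 'uull'
Result: houull


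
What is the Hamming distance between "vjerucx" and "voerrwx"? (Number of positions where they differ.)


String 1: 'vjerucx'
String 2: 'voerrwx'
Compare each position: pos 0: 'v'=='v', pos 1: 'j'!='o', pos 2: 'e'=='e', pos 3: 'r'=='r', pos 4: 'u'!='r', pos 5: 'c'!='w', pos 6: 'x'=='x'
Differing positions: 3
Hamming distance: 3


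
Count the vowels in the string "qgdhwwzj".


Input string: 'qgdhwwzj'
Operation: count vowels (a, e, i, o, u)
Scan: s[0]='q', s[1]='g', s[2]='d', s[3]='h', s[4]='w', s[5]='w', s[6]='z', s[7]='j'
Vowels found: 0
Result: 0


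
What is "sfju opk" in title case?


Input string: 'sfju opk'
Operation: capitalize first letter of each word
Word transformations: 'sfju'->'Sfju', 'opk'->'Opk'
Result: Sfju Opk


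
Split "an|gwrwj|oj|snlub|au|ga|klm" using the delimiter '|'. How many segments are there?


Input string: 'an|gwrwj|oj|snlub|au|ga|klm'
Delimiter: '|'
Split result: 'an', 'gwrwj', 'oj', 'snlub', 'au', 'ga', 'klm'
Number of parts: 7


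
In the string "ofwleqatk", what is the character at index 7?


Input string: 'ofwleqatk'
Operation: get character at index 7
Index mapping: s[0]='o', s[1]='f', s[2]='w', s[3]='l', s[4]='e', s[5]='q', s[6]='a', s[7]='t'
Result: 't'


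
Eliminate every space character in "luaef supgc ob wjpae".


Input string: 'luaef supgc ob wjpae'
Operation: remove all spaces
Words: 'luaef', 'supgc', 'ob', 'wjpae'
Join without spaces: luaefsupgcobwjpae


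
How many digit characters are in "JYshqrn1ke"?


Input string: 'JYshqrn1ke'
Operation: count digit characters (0-9)
Scan: 'J', 'Y', 's', 'h', 'q', 'r', 'n', '1'(digit), 'k', 'e'
Digits found: 1
Result: 1


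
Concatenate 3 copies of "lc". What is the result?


Input string: 'lc'
Operation: repeat 3 times
Concatenation: 'lc' + 'lc' + 'lc'
Result: lclclc


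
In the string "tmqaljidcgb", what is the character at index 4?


Input string: 'tmqaljidcgb'
Operation: get character at index 4
Index mapping: s[0]='t', s[1]='m', s[2]='q', s[3]='a', s[4]='l'
Result: 'l'


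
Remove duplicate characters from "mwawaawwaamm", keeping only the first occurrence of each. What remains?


Input: 'mwawaawwaamm'
Operation: keep first occurrence of each character
Scan: s[0]='m' new -> keep; s[1]='w' new -> keep; s[2]='a' new -> keep; s[3]='w' seen -> skip; s[4]='a' seen -> skip; s[5]='a' seen -> skip; s[6]='w' seen -> skip; s[7]='w' seen -> skip; s[8]='a' seen -> skip; s[9]='a' seen -> skip; s[10]='m' seen -> skip; s[11]='m' seen -> skip
Result: mwa


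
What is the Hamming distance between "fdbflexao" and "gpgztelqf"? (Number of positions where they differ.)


String 1: 'fdbflexao'
String 2: 'gpgztelqf'
Compare each position: pos 0: 'f'!='g', pos 1: 'd'!='p', pos 2: 'b'!='g', pos 3: 'f'!='z', pos 4: 'l'!='t', pos 5: 'e'=='e', pos 6: 'x'!='l', pos 7: 'a'!='q', pos 8: 'o'!='f'
Differing positions: 8
Hamming distance: 8


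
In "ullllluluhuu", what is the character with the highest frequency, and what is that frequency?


Input: 'ullllluluhuu'
Operation: tally each character
Counts: 'h':1, 'l':6, 'u':5
Maximum: 'l' appears 6 times


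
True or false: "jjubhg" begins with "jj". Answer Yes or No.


Input string: 'jjubhg'
Prefix to check: 'jj'
First 2 characters of input: 'jj'
Match: True
Result: Yes


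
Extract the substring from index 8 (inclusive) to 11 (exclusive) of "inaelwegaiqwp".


Input string: 'inaelwegaiqwp'
Operation: slice [8:11]
Extract characters: s[8]='a', s[9]='i', s[10]='q'
Result: aiq


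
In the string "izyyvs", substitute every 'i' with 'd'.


Input string: 'izyyvs'
Operation: replace 'i' with 'd'
Positions of 'i': 0
After replacement: dzyyvs


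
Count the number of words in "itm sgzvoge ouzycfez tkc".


Input string: 'itm sgzvoge ouzycfez tkc'
Operation: split by spaces
Words found: 'itm', 'sgzvoge', 'ouzycfez', 'tkc'
Word count: 4


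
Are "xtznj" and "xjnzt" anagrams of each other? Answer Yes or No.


String 1: 'xtznj' -> sorted: 'jntxz'
String 2: 'xjnzt' -> sorted: 'jntxz'
Compare sorted forms: 'jntxz' == 'jntxz'
Anagram: Yes


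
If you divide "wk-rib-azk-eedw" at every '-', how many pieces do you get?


Input string: 'wk-rib-azk-eedw'
Delimiter: '-'
Split result: 'wk', 'rib', 'azk', 'eedw'
Number of parts: 4


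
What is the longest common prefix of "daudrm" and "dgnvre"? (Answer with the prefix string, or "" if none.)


String 1: 'daudrm'
String 2: 'dgnvre'
Compare position by position:
pos 0: 'd' vs 'd' match
pos 1: 'a' vs 'g' differ -> stop
Longest common prefix: "d" (length 1)


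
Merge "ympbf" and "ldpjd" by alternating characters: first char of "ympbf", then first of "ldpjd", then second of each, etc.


String 1: 'ympbf'
String 2: 'ldpjd'
Operation: alternate characters
Pairs: 'y'+'l', 'm'+'d', 'p'+'p', 'b'+'j', 'f'+'d'
Result: ylmdppbjfd


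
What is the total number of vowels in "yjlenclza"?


Input string: 'yjlenclza'
Operation: count vowels (a, e, i, o, u)
Scan: s[0]='y', s[1]='j', s[2]='l', s[3]='e' (vowel), s[4]='n', s[5]='c', s[6]='l', s[7]='z', s[8]='a' (vowel)
Vowels found: 2
Result: 2


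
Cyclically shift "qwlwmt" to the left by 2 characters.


Input: 'qwlwmt', shift = 2
Operation: split at index 2 and swap parts
Front part s[0:2] = 'qw'
Back part s[2:] = 'lwmt'
Rotated = back + front = 'lwmt' + 'qw'
Result: lwmtqw


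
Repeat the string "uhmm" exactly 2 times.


Input string: 'uhmm'
Operation: repeat 2 times
Concatenation: 'uhmm' + 'uhmm'
Result: uhmmuhmm


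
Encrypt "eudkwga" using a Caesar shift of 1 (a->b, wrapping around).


Input: 'eudkwga', shift = 1
Operation: for each letter, (position + 1) mod 26
Mapping: 'e'(4+1=5)->'f', 'u'(20+1=21)->'v', 'd'(3+1=4)->'e', 'k'(10+1=11)->'l', 'w'(22+1=23)->'x', 'g'(6+1=7)->'h', 'a'(0+1=1)->'b'
Result: fvelxhb


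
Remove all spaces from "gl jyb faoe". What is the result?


Input string: 'gl jyb faoe'
Operation: remove all spaces
Words: 'gl', 'jyb', 'faoe'
Join without spaces: gljybfaoe


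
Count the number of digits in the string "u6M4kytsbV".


Input string: 'u6M4kytsbV'
Operation: count digit characters (0-9)
Scan: 'u', '6'(digit), 'M', '4'(digit), 'k', 'y', 't', 's', 'b', 'V'
Digits found: 2
Result: 2


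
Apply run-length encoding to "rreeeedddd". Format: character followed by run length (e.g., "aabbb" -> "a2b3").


Input: 'rreeeedddd'
Operation: identify consecutive runs
Runs: 'rr' -> r2, 'eeee' -> e4, 'dddd' -> d4
Encoded: r2e4d4


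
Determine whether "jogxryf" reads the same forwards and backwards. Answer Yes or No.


Input string: 'jogxryf'
Reversed: 'fyrxgoj'
Compare pairs: s[0]='j' vs s[6]='f' (mismatch), s[1]='o' vs s[5]='y' (mismatch), s[2]='g' vs s[4]='r' (mismatch)
Palindrome: No


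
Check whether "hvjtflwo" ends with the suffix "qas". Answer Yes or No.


Input string: 'hvjtflwo'
Suffix to check: 'qas'
Last 3 characters of input: 'lwo'
Match: False
Result: No


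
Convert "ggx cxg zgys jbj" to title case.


Input string: 'ggx cxg zgys jbj'
Operation: capitalize first letter of each word
Word transformations: 'ggx'->'Ggx', 'cxg'->'Cxg', 'zgys'->'Zgys', 'jbj'->'Jbj'
Result: Ggx Cxg Zgys Jbj


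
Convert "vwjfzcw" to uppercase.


Input string: 'vwjfzcw'
Operation: convert each letter to uppercase
Mapping: 'v'->'V', 'w'->'W', 'j'->'J', 'f'->'F', 'z'->'Z', 'c'->'C', 'w'->'W'
Result: VWJFZCW


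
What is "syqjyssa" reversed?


Input string: 'syqjyssa'
Operation: reverse character order
Original order: 's' -> 'y' -> 'q' -> 'j' -> 'y' -> 's' -> 's' -> 'a'
Reversed order: 'a' -> 's' -> 's' -> 'y' -> 'j' -> 'q' -> 'y' -> 's'
Result: assyjqys


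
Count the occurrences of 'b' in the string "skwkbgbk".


Input string: 'skwkbgbk'
Target character: 'b'
Scan each position: s[4]='b', s[6]='b'
Matches found at indices: 4, 6
Total: 2


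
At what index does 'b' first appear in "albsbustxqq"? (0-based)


Input string: 'albsbustxqq'
Target: 'b'
Scanning left to right: s[0]='a', s[1]='l', s[2]='b'
First match at index: 2


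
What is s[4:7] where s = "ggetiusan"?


Input string: 'ggetiusan'
Operation: slice [4:7]
Extract characters: s[4]='i', s[5]='u', s[6]='s'
Result: ius


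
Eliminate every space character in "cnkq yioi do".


Input string: 'cnkq yioi do'
Operation: remove all spaces
Words: 'cnkq', 'yioi', 'do'
Join without spaces: cnkqyioido


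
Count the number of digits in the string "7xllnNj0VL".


Input string: '7xllnNj0VL'
Operation: count digit characters (0-9)
Scan: '7'(digit), 'x', 'l', 'l', 'n', 'N', 'j', '0'(digit), 'V', 'L'
Digits found: 2
Result: 2


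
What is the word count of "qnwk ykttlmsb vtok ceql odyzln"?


Input string: 'qnwk ykttlmsb vtok ceql odyzln'
Operation: split by spaces
Words found: 'qnwk', 'ykttlmsb', 'vtok', 'ceql', 'odyzln'
Word count: 5


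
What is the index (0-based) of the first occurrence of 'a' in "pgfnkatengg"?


Input string: 'pgfnkatengg'
Target: 'a'
Scanning left to right: s[0]='p', s[1]='g', s[2]='f', s[3]='n', s[4]='k', s[5]='a'
First match at index: 5


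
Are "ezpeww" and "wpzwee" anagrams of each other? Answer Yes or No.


String 1: 'ezpeww' -> sorted: 'eepwwz'
String 2: 'wpzwee' -> sorted: 'eepwwz'
Compare sorted forms: 'eepwwz' == 'eepwwz'
Anagram: Yes


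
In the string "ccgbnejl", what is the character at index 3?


Input string: 'ccgbnejl'
Operation: get character at index 3
Index mapping: s[0]='c', s[1]='c', s[2]='g', s[3]='b'
Result: 'b'


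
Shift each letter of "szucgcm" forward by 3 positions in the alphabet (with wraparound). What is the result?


Input: 'szucgcm', shift = 3
Operation: for each letter, (position + 3) mod 26
Mapping: 's'(18+3=21)->'v', 'z'(25+3=28, 28 mod 26=2)->'c', 'u'(20+3=23)->'x', 'c'(2+3=5)->'f', 'g'(6+3=9)->'j', 'c'(2+3=5)->'f', 'm'(12+3=15)->'p'
Result: vcxfjfp


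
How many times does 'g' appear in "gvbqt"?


Input string: 'gvbqt'
Target character: 'g'
Scan each position: s[0]='g'
Matches found at indices: 0
Total: 1


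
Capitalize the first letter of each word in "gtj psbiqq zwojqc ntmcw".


Input string: 'gtj psbiqq zwojqc ntmcw'
Operation: capitalize first letter of each word
Word transformations: 'gtj'->'Gtj', 'psbiqq'->'Psbiqq', 'zwojqc'->'Zwojqc', 'ntmcw'->'Ntmcw'
Result: Gtj Psbiqq Zwojqc Ntmcw


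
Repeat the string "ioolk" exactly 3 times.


Input string: 'ioolk'
Operation: repeat 3 times
Concatenation: 'ioolk' + 'ioolk' + 'ioolk'
Result: ioolkioolkioolk


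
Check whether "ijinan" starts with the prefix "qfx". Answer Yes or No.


Input string: 'ijinan'
Prefix to check: 'qfx'
First 3 characters of input: 'iji'
Match: False
Result: No


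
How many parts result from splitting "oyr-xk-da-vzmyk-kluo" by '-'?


Input string: 'oyr-xk-da-vzmyk-kluo'
Delimiter: '-'
Split result: 'oyr', 'xk', 'da', 'vzmyk', 'kluo'
Number of parts: 5


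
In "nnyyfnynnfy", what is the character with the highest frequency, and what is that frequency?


Input: 'nnyyfnynnfy'
Operation: tally each character
Counts: 'f':2, 'n':5, 'y':4
Maximum: 'n' appears 5 times


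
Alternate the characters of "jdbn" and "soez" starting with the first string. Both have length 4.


String 1: 'jdbn'
String 2: 'soez'
Operation: alternate characters
Pairs: 'j'+'s', 'd'+'o', 'b'+'e', 'n'+'z'
Result: jsdobenz


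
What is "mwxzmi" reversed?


Input string: 'mwxzmi'
Operation: reverse character order
Original order: 'm' -> 'w' -> 'x' -> 'z' -> 'm' -> 'i'
Reversed order: 'i' -> 'm' -> 'z' -> 'x' -> 'w' -> 'm'
Result: imzxwm


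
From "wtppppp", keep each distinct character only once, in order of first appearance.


Input: 'wtppppp'
Operation: keep first occurrence of each character
Scan: s[0]='w' new -> keep; s[1]='t' new -> keep; s[2]='p' new -> keep; s[3]='p' seen -> skip; s[4]='p' seen -> skip; s[5]='p' seen -> skip; s[6]='p' seen -> skip
Result: wtp


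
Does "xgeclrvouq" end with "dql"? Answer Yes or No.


Input string: 'xgeclrvouq'
Suffix to check: 'dql'
Last 3 characters of input: 'ouq'
Match: False
Result: No


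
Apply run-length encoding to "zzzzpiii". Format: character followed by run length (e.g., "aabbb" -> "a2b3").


Input: 'zzzzpiii'
Operation: identify consecutive runs
Runs: 'zzzz' -> z4, 'p' -> p1, 'iii' -> i3
Encoded: z4p1i3


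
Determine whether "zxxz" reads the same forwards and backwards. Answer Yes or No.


Input string: 'zxxz'
Reversed: 'zxxz'
Compare pairs: s[0]='z' vs s[3]='z' (match), s[1]='x' vs s[2]='x' (match)
Palindrome: Yes


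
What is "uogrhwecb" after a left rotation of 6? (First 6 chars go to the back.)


Input: 'uogrhwecb', shift = 6
Operation: split at index 6 and swap parts
Front part s[0:6] = 'uogrhw'
Back part s[6:] = 'ecb'
Rotated = back + front = 'ecb' + 'uogrhw'
Result: ecbuogrhw


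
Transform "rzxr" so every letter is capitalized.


Input string: 'rzxr'
Operation: convert each letter to uppercase
Mapping: 'r'->'R', 'z'->'Z', 'x'->'X', 'r'->'R'
Result: RZXR


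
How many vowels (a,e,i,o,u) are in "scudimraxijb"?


Input string: 'scudimraxijb'
Operation: count vowels (a, e, i, o, u)
Scan: s[0]='s', s[1]='c', s[2]='u' (vowel), s[3]='d', s[4]='i' (vowel), s[5]='m', s[6]='r', s[7]='a' (vowel), s[8]='x', s[9]='i' (vowel), s[10]='j', s[11]='b'
Vowels found: 4
Result: 4


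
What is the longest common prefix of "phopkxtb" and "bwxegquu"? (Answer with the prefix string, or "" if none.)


String 1: 'phopkxtb'
String 2: 'bwxegquu'
Compare position by position:
pos 0: 'p' vs 'b' differ -> stop
Longest common prefix: "" (length 0)


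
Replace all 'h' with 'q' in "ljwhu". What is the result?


Input string: 'ljwhu'
Operation: replace 'h' with 'q'
Positions of 'h': 3
After replacement: ljwqu


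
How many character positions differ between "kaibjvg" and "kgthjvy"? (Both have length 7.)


String 1: 'kaibjvg'
String 2: 'kgthjvy'
Compare each position: pos 0: 'k'=='k', pos 1: 'a'!='g', pos 2: 'i'!='t', pos 3: 'b'!='h', pos 4: 'j'=='j', pos 5: 'v'=='v', pos 6: 'g'!='y'
Differing positions: 4
Hamming distance: 4


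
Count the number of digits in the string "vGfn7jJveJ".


Input string: 'vGfn7jJveJ'
Operation: count digit characters (0-9)
Scan: 'v', 'G', 'f', 'n', '7'(digit), 'j', 'J', 'v', 'e', 'J'
Digits found: 1
Result: 1


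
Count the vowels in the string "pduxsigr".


Input string: 'pduxsigr'
Operation: count vowels (a, e, i, o, u)
Scan: s[0]='p', s[1]='d', s[2]='u' (vowel), s[3]='x', s[4]='s', s[5]='i' (vowel), s[6]='g', s[7]='r'
Vowels found: 2
Result: 2


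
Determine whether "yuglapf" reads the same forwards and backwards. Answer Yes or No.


Input string: 'yuglapf'
Reversed: 'fpalguy'
Compare pairs: s[0]='y' vs s[6]='f' (mismatch), s[1]='u' vs s[5]='p' (mismatch), s[2]='g' vs s[4]='a' (mismatch)
Palindrome: No


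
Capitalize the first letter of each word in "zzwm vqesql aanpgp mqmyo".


Input string: 'zzwm vqesql aanpgp mqmyo'
Operation: capitalize first letter of each word
Word transformations: 'zzwm'->'Zzwm', 'vqesql'->'Vqesql', 'aanpgp'->'Aanpgp', 'mqmyo'->'Mqmyo'
Result: Zzwm Vqesql Aanpgp Mqmyo


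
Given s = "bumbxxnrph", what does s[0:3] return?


Input string: 'bumbxxnrph'
Operation: slice [0:3]
Extract characters: s[0]='b', s[1]='u', s[2]='m'
Result: bum


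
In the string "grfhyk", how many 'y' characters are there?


Input string: 'grfhyk'
Target character: 'y'
Scan each position: s[4]='y'
Matches found at indices: 4
Total: 1


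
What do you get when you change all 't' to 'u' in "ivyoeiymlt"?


Input string: 'ivyoeiymlt'
Operation: replace 't' with 'u'
Positions of 't': 9
After replacement: ivyoeiymlu


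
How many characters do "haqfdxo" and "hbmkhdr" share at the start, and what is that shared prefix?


String 1: 'haqfdxo'
String 2: 'hbmkhdr'
Compare position by position:
pos 0: 'h' vs 'h' match
pos 1: 'a' vs 'b' differ -> stop
Longest common prefix: "h" (length 1)


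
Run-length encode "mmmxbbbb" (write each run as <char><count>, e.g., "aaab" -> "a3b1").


Input: 'mmmxbbbb'
Operation: identify consecutive runs
Runs: 'mmm' -> m3, 'x' -> x1, 'bbbb' -> b4
Encoded: m3x1b4


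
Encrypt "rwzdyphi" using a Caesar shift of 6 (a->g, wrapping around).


Input: 'rwzdyphi', shift = 6
Operation: for each letter, (position + 6) mod 26
Mapping: 'r'(17+6=23)->'x', 'w'(22+6=28, 28 mod 26=2)->'c', 'z'(25+6=31, 31 mod 26=5)->'f', 'd'(3+6=9)->'j', 'y'(24+6=30, 30 mod 26=4)->'e', 'p'(15+6=21)->'v', 'h'(7+6=13)->'n', 'i'(8+6=14)->'o'
Result: xcfjevno


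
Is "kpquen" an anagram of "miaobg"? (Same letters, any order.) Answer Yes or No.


String 1: 'miaobg' -> sorted: 'abgimo'
String 2: 'kpquen' -> sorted: 'eknpqu'
Compare sorted forms: 'abgimo' != 'eknpqu'
Anagram: No


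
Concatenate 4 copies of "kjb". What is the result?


Input string: 'kjb'
Operation: repeat 4 times
Concatenation: 'kjb' + 'kjb' + 'kjb' + 'kjb'
Result: kjbkjbkjbkjb


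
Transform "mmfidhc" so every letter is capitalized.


Input string: 'mmfidhc'
Operation: convert each letter to uppercase
Mapping: 'm'->'M', 'm'->'M', 'f'->'F', 'i'->'I', 'd'->'D', 'h'->'H', 'c'->'C'
Result: MMFIDHC


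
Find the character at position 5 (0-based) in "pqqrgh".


Input string: 'pqqrgh'
Operation: get character at index 5
Index mapping: s[0]='p', s[1]='q', s[2]='q', s[3]='r', s[4]='g', s[5]='h'
Result: 'h'


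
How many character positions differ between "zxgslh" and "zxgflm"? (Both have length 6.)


String 1: 'zxgslh'
String 2: 'zxgflm'
Compare each position: pos 0: 'z'=='z', pos 1: 'x'=='x', pos 2: 'g'=='g', pos 3: 's'!='f', pos 4: 'l'=='l', pos 5: 'h'!='m'
Differing positions: 2
Hamming distance: 2


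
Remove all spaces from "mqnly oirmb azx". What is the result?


Input string: 'mqnly oirmb azx'
Operation: remove all spaces
Words: 'mqnly', 'oirmb', 'azx'
Join without spaces: mqnlyoirmbazx


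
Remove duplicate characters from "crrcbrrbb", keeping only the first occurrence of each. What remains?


Input: 'crrcbrrbb'
Operation: keep first occurrence of each character
Scan: s[0]='c' new -> keep; s[1]='r' new -> keep; s[2]='r' seen -> skip; s[3]='c' seen -> skip; s[4]='b' new -> keep; s[5]='r' seen -> skip; s[6]='r' seen -> skip; s[7]='b' seen -> skip; s[8]='b' seen -> skip
Result: crb
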